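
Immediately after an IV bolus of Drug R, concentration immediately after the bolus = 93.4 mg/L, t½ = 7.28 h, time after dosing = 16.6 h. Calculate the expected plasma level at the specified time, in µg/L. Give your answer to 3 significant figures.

k = ln2 / t½ = 0.693147 / 7.28 = 0.09521 h⁻¹
C = C₀ · e^(−k·t) = 93.40 × e^(−0.09521 × 16.6)
  = 93.40 × 0.2059 = 19.23 mg/L
Convert: 19.23 mg/L × 1000 = 19230 µg/L

19200 µg/L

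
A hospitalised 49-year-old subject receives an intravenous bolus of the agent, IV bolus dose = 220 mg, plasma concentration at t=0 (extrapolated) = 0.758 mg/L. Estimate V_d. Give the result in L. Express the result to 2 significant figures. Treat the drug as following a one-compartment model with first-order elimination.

Vd = Dose / C₀ = 220.0 / 0.758 = 290.2 L

290 L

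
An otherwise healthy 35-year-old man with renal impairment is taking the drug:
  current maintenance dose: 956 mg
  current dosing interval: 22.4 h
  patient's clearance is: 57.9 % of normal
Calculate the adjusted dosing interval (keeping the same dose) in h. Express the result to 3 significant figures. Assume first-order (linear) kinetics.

To keep the same average steady-state level, dosing rate must scale with clearance.
CL ratio = 57.9 / 100 = 0.5790
New interval (same dose) = 22.4 / 0.5790 = 38.69 h

38.7 h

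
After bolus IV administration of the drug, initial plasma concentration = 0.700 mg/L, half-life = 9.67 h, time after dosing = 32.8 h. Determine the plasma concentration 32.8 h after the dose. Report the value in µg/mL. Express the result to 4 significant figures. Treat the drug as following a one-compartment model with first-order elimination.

k = ln2 / t½ = 0.693147 / 9.67 = 0.07168 h⁻¹
C = C₀ · e^(−k·t) = 0.7000 × e^(−0.07168 × 32.8)
  = 0.7000 × 0.09526 = 0.06668 mg/L
(0.06668 mg/L = 0.06668 µg/mL)

0.06668 µg/mL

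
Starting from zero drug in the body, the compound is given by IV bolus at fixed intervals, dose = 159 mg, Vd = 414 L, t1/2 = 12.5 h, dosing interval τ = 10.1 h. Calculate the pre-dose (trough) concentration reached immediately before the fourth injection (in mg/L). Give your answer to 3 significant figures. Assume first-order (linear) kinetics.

C₀ per dose = Dose / Vd = 159 / 414 = 0.3841 mg/L
k = ln2 / t½ = 0.693147 / 12.5 = 0.05545 h⁻¹
Fraction remaining after one interval: r = e^(−kτ) = e^(−0.05545 × 10.1) = 0.5712
Before dose 4, 3 doses have been given (aged 1τ, 2τ, 3τ).
C_trough = C₀ × (r + r² + … + r^3) = C₀ × r(1−r^3)/(1−r)
        = 0.3841 × 0.5712 × (1 − 0.1864) / (1 − 0.5712) = 0.4163 mg/L

0.416 mg/L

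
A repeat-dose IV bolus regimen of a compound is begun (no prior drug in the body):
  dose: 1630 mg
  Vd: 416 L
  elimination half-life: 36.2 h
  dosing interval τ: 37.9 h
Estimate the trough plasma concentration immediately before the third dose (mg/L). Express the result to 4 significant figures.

2.814 mg/L

C₀ per dose = Dose / Vd = 1630 / 416 = 3.918 mg/L
k = ln2 / t½ = 0.693147 / 36.2 = 0.01915 h⁻¹
Fraction remaining after one interval: r = e^(−kτ) = e^(−0.01915 × 37.9) = 0.4839
Before dose 3, 2 doses have been given (aged 1τ, 2τ).
C_trough = C₀ × (r + r²) = 3.918 × (0.4839 + 0.2342) = 2.814 mg/L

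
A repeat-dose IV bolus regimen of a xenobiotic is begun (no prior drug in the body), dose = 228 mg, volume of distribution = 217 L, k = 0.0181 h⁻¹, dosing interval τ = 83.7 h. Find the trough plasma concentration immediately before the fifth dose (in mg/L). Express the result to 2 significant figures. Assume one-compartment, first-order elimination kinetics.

C₀ per dose = Dose / Vd = 228 / 217 = 1.051 mg/L
Fraction remaining after one interval: r = e^(−kτ) = e^(−0.01810 × 83.7) = 0.2198
Before dose 5, 4 doses have been given (aged 1τ, 2τ, 3τ, 4τ).
C_trough = C₀ × (r + r² + … + r^4) = C₀ × r(1−r^4)/(1−r)
        = 1.051 × 0.2198 × (1 − 0.002334) / (1 − 0.2198) = 0.2954 mg/L

0.30 mg/L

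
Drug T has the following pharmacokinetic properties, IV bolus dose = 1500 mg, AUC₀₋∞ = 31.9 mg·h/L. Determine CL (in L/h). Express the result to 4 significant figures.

47.02 L/h

CL = Dose / AUC = 1500 / 31.9 = 47.02 L/h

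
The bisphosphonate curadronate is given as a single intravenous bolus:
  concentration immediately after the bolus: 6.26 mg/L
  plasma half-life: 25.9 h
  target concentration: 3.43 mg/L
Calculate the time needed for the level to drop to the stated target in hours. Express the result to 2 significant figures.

22 h

k = ln2 / t½ = 0.693147 / 25.9 = 0.02676 h⁻¹
t = ln(C₀ / C) / k = ln(6.260 / 3.43) / 0.02676
  = ln(1.825) / 0.02676 = 0.6016 / 0.02676 = 22.48 h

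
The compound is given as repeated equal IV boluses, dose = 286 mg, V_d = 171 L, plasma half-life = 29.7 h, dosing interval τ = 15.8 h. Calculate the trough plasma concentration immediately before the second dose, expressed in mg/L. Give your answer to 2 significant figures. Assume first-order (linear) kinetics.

C₀ per dose = Dose / Vd = 286 / 171 = 1.673 mg/L
k = ln2 / t½ = 0.693147 / 29.7 = 0.02334 h⁻¹
Fraction remaining after one interval: r = e^(−kτ) = e^(−0.02334 × 15.8) = 0.6916
Before dose 2, 1 dose has been given (aged 1τ).
C_trough = C₀ × r = 1.673 × 0.6916 = 1.157 mg/L

1.2 mg/L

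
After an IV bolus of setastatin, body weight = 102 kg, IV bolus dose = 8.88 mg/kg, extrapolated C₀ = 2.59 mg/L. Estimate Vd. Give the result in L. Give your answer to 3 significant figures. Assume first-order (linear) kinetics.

350 L

Dose = 8.88 × 102 = 905.8 mg
Vd = Dose / C₀ = 905.8 / 2.59 = 349.7 L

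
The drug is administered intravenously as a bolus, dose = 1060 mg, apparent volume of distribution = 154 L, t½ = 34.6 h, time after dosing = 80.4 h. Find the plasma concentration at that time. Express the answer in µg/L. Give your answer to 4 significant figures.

C₀ = Dose / Vd = 1060 / 154 = 6.883 mg/L
k = ln2 / t½ = 0.693147 / 34.6 = 0.02003 h⁻¹
C = C₀ · e^(−k·t) = 6.883 × e^(−0.02003 × 80.4)
  = 6.883 × 0.1998 = 1.375 mg/L
Convert: 1.375 mg/L × 1000 = 1375 µg/L

1375 µg/L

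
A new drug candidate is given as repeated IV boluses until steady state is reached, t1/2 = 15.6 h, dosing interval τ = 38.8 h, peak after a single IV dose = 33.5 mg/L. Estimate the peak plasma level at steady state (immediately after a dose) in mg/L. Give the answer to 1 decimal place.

40.8 mg/L

k = ln2 / t½ = 0.693147 / 15.6 = 0.04443 h⁻¹
e^(−kτ) = e^(−0.04443 × 38.8) = 0.1784
Accumulation ratio R = 1 / (1 − e^(−kτ)) = 1 / (1 − 0.1784) = 1.217
Steady-state peak = C₀ × R = 33.5 × 1.217 = 40.77 mg/L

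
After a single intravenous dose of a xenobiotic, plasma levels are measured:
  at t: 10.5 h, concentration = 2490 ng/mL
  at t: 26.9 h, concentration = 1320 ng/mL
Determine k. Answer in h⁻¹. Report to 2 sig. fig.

k = ln(C₁/C₂) / (t₂ − t₁) = ln(2490/1320) / (26.9 − 10.5)
  = 0.6347 / 16.40 = 0.03870 h⁻¹

0.039 h⁻¹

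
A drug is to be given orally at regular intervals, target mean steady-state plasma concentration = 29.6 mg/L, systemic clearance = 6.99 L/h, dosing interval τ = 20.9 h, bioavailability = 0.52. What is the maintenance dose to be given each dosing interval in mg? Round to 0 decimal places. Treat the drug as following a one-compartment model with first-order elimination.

8316 mg

At steady state, F × (Dose/τ) = Css × CL.
Dose = Css × CL × τ / F = 29.6 × 6.990 × 20.9 / 0.52 = 8316 mg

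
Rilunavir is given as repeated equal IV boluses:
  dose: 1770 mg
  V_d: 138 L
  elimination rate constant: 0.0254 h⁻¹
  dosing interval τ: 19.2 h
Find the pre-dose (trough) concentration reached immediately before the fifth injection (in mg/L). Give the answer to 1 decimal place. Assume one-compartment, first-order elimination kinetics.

C₀ per dose = Dose / Vd = 1770 / 138 = 12.83 mg/L
Fraction remaining after one interval: r = e^(−kτ) = e^(−0.02540 × 19.2) = 0.6140
Before dose 5, 4 doses have been given (aged 1τ, 2τ, 3τ, 4τ).
C_trough = C₀ × (r + r² + … + r^4) = C₀ × r(1−r^4)/(1−r)
        = 12.83 × 0.6140 × (1 − 0.1421) / (1 − 0.6140) = 17.51 mg/L

17.5 mg/L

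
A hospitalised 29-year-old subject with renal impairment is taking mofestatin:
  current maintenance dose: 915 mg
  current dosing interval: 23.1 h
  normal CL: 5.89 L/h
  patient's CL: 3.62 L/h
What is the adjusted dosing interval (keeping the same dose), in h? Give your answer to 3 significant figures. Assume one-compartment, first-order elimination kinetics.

To keep the same average steady-state level, dosing rate must scale with clearance.
CL ratio = 3.62 / 5.89 = 0.6146
New interval (same dose) = 23.1 / 0.6146 = 37.59 h

37.6 h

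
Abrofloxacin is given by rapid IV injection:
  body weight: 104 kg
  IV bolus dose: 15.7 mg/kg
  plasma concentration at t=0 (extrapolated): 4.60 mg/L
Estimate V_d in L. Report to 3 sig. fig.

Dose = 15.7 × 104 = 1633 mg
Vd = Dose / C₀ = 1633 / 4.60 = 355.0 L

355 L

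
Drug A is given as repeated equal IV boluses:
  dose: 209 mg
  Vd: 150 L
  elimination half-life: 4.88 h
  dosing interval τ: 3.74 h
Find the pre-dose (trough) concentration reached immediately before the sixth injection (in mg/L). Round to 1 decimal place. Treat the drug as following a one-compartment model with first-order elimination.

1.8 mg/L

C₀ per dose = Dose / Vd = 209 / 150 = 1.393 mg/L
k = ln2 / t½ = 0.693147 / 4.88 = 0.1420 h⁻¹
Fraction remaining after one interval: r = e^(−kτ) = e^(−0.1420 × 3.74) = 0.5880
Before dose 6, 5 doses have been given (aged 1τ, 2τ, 3τ, 4τ, 5τ).
C_trough = C₀ × (r + r² + … + r^5) = C₀ × r(1−r^5)/(1−r)
        = 1.393 × 0.5880 × (1 − 0.07029) / (1 − 0.5880) = 1.848 mg/L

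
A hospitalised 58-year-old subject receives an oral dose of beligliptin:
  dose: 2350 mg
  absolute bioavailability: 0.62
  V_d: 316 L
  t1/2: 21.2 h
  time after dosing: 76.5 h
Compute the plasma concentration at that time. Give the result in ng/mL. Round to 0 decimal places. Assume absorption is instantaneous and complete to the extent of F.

378 ng/mL

Amount reaching circulation = F × Dose = 0.62 × 2350 = 1457 mg
C₀ = F·Dose / Vd = 1457 / 316 = 4.611 mg/L
k = ln2 / t½ = 0.693147 / 21.2 = 0.03270 h⁻¹
C = C₀ · e^(−k·t) = 4.611 × e^(−0.03270 × 76.5)
  = 4.611 × 0.08196 = 0.3779 mg/L
Convert: 0.3779 mg/L × 1000 = 377.9 ng/mL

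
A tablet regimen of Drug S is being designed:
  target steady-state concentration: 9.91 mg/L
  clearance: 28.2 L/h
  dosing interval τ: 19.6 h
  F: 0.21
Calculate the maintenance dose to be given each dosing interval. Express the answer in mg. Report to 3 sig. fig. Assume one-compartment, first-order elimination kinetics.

At steady state, F × (Dose/τ) = Css × CL.
Dose = Css × CL × τ / F = 9.91 × 28.20 × 19.6 / 0.21 = 26080 mg

26100 mg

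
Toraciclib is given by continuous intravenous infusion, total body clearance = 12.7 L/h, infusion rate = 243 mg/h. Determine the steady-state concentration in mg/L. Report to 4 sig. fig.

19.13 mg/L

At steady state Css = R₀ / CL = 243 / 12.70 = 19.13 mg/L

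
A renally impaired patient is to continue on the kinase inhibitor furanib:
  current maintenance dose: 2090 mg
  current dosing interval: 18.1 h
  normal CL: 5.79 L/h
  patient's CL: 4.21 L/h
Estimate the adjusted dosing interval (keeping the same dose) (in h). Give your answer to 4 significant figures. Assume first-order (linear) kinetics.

To keep the same average steady-state level, dosing rate must scale with clearance.
CL ratio = 4.21 / 5.79 = 0.7271
New interval (same dose) = 18.1 / 0.7271 = 24.89 h

24.89 h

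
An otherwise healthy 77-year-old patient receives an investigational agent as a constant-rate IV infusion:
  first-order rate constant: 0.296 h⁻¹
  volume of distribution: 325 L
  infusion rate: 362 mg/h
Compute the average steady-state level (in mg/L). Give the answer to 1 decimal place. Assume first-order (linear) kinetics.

3.8 mg/L

CL = k × Vd = 0.2960 × 325 = 96.20 L/h
At steady state Css = R₀ / CL = 362 / 96.20 = 3.763 mg/L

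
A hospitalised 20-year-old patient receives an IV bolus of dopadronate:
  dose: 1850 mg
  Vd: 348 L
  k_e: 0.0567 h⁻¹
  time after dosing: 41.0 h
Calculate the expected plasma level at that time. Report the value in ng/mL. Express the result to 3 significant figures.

520 ng/mL

C₀ = Dose / Vd = 1850 / 348 = 5.316 mg/L
C = C₀ · e^(−k·t) = 5.316 × e^(−0.05670 × 41.0)
  = 5.316 × 0.09781 = 0.5200 mg/L
Convert: 0.5200 mg/L × 1000 = 520.0 ng/mL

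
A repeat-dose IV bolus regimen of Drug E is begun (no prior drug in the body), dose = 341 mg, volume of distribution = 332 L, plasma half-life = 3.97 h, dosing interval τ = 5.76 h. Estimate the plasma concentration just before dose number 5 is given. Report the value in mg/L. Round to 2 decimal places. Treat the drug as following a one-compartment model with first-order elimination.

C₀ per dose = Dose / Vd = 341 / 332 = 1.027 mg/L
k = ln2 / t½ = 0.693147 / 3.97 = 0.1746 h⁻¹
Fraction remaining after one interval: r = e^(−kτ) = e^(−0.1746 × 5.76) = 0.3658
Before dose 5, 4 doses have been given (aged 1τ, 2τ, 3τ, 4τ).
C_trough = C₀ × (r + r² + … + r^4) = C₀ × r(1−r^4)/(1−r)
        = 1.027 × 0.3658 × (1 − 0.01791) / (1 − 0.3658) = 0.5818 mg/L

0.58 mg/L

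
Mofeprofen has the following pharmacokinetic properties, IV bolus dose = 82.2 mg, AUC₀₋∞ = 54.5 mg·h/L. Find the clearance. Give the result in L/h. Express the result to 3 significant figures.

CL = Dose / AUC = 82.2 / 54.5 = 1.508 L/h

1.51 L/h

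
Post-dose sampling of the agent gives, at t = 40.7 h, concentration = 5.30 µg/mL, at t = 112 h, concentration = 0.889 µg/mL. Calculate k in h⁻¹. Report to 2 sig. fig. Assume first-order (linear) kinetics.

k = ln(C₁/C₂) / (t₂ − t₁) = ln(5.30/0.889) / (112 − 40.7)
  = 1.785 / 71.30 = 0.02504 h⁻¹

0.025 h⁻¹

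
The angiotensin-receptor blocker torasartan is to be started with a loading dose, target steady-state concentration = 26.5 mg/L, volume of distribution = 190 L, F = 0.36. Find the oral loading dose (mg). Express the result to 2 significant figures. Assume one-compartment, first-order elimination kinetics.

LD = Css × Vd / F = 26.5 × 190 / 0.36 = 13990 mg

14000 mg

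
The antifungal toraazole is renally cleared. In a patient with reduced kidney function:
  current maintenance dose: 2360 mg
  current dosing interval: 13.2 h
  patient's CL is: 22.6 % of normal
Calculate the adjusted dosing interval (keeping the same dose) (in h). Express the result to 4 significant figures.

To keep the same average steady-state level, dosing rate must scale with clearance.
CL ratio = 22.6 / 100 = 0.2260
New interval (same dose) = 13.2 / 0.2260 = 58.41 h

58.41 h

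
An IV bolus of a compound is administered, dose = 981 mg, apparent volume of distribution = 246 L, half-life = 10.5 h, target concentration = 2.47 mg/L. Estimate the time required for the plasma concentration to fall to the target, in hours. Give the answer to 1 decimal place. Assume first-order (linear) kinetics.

C₀ = Dose / Vd = 981.0 / 246 = 3.988 mg/L
k = ln2 / t½ = 0.693147 / 10.5 = 0.06601 h⁻¹
t = ln(C₀ / C) / k = ln(3.988 / 2.47) / 0.06601
  = ln(1.615) / 0.06601 = 0.4793 / 0.06601 = 7.261 h

7.3 h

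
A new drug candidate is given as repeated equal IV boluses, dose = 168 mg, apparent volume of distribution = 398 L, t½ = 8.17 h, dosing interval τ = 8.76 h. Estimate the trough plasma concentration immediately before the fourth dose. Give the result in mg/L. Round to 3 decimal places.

C₀ per dose = Dose / Vd = 168 / 398 = 0.4221 mg/L
k = ln2 / t½ = 0.693147 / 8.17 = 0.08484 h⁻¹
Fraction remaining after one interval: r = e^(−kτ) = e^(−0.08484 × 8.76) = 0.4756
Before dose 4, 3 doses have been given (aged 1τ, 2τ, 3τ).
C_trough = C₀ × (r + r² + … + r^3) = C₀ × r(1−r^3)/(1−r)
        = 0.4221 × 0.4756 × (1 − 0.1076) / (1 − 0.4756) = 0.3416 mg/L

0.342 mg/L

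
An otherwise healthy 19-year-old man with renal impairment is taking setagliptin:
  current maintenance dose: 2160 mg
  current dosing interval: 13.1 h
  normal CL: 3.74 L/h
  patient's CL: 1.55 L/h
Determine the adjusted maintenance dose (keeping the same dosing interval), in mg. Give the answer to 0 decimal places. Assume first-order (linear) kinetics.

To keep the same average steady-state level, dosing rate must scale with clearance.
CL ratio = 1.55 / 3.74 = 0.4144
New dose (same interval) = 2160 × 0.4144 = 895.1 mg

895 mg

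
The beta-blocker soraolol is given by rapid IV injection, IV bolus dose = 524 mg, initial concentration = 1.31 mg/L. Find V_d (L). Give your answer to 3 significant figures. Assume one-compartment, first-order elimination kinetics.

400 L

Vd = Dose / C₀ = 524.0 / 1.31 = 400.0 L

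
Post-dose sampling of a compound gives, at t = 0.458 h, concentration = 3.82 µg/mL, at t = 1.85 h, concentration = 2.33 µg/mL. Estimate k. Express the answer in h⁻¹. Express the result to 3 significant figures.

k = ln(C₁/C₂) / (t₂ − t₁) = ln(3.82/2.33) / (1.85 − 0.458)
  = 0.4944 / 1.392 = 0.3552 h⁻¹

0.355 h⁻¹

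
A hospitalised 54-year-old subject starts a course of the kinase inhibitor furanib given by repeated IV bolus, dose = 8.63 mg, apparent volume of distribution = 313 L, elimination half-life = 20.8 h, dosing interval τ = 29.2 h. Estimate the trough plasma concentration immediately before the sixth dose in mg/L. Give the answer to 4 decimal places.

0.0166 mg/L

C₀ per dose = Dose / Vd = 8.63 / 313 = 0.02757 mg/L
k = ln2 / t½ = 0.693147 / 20.8 = 0.03332 h⁻¹
Fraction remaining after one interval: r = e^(−kτ) = e^(−0.03332 × 29.2) = 0.3780
Before dose 6, 5 doses have been given (aged 1τ, 2τ, 3τ, 4τ, 5τ).
C_trough = C₀ × (r + r² + … + r^5) = C₀ × r(1−r^5)/(1−r)
        = 0.02757 × 0.3780 × (1 − 0.007717) / (1 − 0.3780) = 0.01663 mg/L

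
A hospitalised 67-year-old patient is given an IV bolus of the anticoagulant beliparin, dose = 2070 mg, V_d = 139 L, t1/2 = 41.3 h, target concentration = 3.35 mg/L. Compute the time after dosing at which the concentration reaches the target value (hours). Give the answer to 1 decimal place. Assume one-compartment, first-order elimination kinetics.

88.9 h

C₀ = Dose / Vd = 2070 / 139 = 14.89 mg/L
k = ln2 / t½ = 0.693147 / 41.3 = 0.01678 h⁻¹
t = ln(C₀ / C) / k = ln(14.89 / 3.35) / 0.01678
  = ln(4.445) / 0.01678 = 1.492 / 0.01678 = 88.92 h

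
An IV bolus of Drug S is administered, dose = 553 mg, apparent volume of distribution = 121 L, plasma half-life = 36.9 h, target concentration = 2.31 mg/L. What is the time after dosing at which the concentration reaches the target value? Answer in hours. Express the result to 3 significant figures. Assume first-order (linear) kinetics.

C₀ = Dose / Vd = 553.0 / 121 = 4.570 mg/L
k = ln2 / t½ = 0.693147 / 36.9 = 0.01878 h⁻¹
t = ln(C₀ / C) / k = ln(4.570 / 2.31) / 0.01878
  = ln(1.978) / 0.01878 = 0.6821 / 0.01878 = 36.32 h

36.3 h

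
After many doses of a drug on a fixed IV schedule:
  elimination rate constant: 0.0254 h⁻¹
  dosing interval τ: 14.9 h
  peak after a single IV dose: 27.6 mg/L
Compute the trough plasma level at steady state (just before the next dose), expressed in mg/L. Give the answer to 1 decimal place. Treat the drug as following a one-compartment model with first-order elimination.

e^(−kτ) = e^(−0.02540 × 14.9) = 0.6849
Accumulation ratio R = 1 / (1 − e^(−kτ)) = 1 / (1 − 0.6849) = 3.174
Steady-state trough = C₀ × R × e^(−kτ) = 27.6 × 3.174 × 0.6849 = 60.00 mg/L

60.0 mg/L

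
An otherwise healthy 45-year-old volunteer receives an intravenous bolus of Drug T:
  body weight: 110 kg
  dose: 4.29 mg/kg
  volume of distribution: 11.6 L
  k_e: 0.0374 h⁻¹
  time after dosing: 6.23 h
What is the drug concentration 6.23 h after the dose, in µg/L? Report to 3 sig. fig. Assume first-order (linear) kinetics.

Total dose = 4.29 × 110 = 471.9 mg
C₀ = Dose / Vd = 471.9 / 11.6 = 40.68 mg/L
C = C₀ · e^(−k·t) = 40.68 × e^(−0.03740 × 6.23)
  = 40.68 × 0.7922 = 32.23 mg/L
Convert: 32.23 mg/L × 1000 = 32230 µg/L

32200 µg/L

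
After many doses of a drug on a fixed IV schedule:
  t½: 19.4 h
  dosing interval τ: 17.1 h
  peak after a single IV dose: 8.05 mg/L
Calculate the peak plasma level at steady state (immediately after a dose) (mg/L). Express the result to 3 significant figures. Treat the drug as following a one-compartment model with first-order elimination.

k = ln2 / t½ = 0.693147 / 19.4 = 0.03573 h⁻¹
e^(−kτ) = e^(−0.03573 × 17.1) = 0.5428
Accumulation ratio R = 1 / (1 − e^(−kτ)) = 1 / (1 − 0.5428) = 2.187
Steady-state peak = C₀ × R = 8.05 × 2.187 = 17.61 mg/L

17.6 mg/L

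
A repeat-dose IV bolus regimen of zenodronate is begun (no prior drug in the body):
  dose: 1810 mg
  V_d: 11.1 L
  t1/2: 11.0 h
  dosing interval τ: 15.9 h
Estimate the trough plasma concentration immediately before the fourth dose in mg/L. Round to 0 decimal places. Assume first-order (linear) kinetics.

C₀ per dose = Dose / Vd = 1810 / 11.1 = 163.1 mg/L
k = ln2 / t½ = 0.693147 / 11.0 = 0.06301 h⁻¹
Fraction remaining after one interval: r = e^(−kτ) = e^(−0.06301 × 15.9) = 0.3672
Before dose 4, 3 doses have been given (aged 1τ, 2τ, 3τ).
C_trough = C₀ × (r + r² + … + r^3) = C₀ × r(1−r^3)/(1−r)
        = 163.1 × 0.3672 × (1 − 0.04951) / (1 − 0.3672) = 89.96 mg/L

90 mg/L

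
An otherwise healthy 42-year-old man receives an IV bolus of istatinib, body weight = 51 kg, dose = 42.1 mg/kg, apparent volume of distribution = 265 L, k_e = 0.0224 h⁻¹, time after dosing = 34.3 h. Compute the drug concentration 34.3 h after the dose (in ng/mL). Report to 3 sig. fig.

3760 ng/mL

Total dose = 42.1 × 51 = 2147 mg
C₀ = Dose / Vd = 2147 / 265 = 8.102 mg/L
C = C₀ · e^(−k·t) = 8.102 × e^(−0.02240 × 34.3)
  = 8.102 × 0.4638 = 3.758 mg/L
Convert: 3.758 mg/L × 1000 = 3758 ng/mL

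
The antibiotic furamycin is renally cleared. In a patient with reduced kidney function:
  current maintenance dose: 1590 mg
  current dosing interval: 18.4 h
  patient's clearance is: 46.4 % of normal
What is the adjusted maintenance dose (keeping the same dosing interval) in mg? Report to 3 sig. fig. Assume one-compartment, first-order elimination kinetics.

738 mg

To keep the same average steady-state level, dosing rate must scale with clearance.
CL ratio = 46.4 / 100 = 0.4640
New dose (same interval) = 1590 × 0.4640 = 737.8 mg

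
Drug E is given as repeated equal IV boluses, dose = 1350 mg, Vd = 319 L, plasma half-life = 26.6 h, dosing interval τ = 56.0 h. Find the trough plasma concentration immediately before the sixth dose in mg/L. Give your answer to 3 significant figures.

C₀ per dose = Dose / Vd = 1350 / 319 = 4.232 mg/L
k = ln2 / t½ = 0.693147 / 26.6 = 0.02606 h⁻¹
Fraction remaining after one interval: r = e^(−kτ) = e^(−0.02606 × 56.0) = 0.2324
Before dose 6, 5 doses have been given (aged 1τ, 2τ, 3τ, 4τ, 5τ).
C_trough = C₀ × (r + r² + … + r^5) = C₀ × r(1−r^5)/(1−r)
        = 4.232 × 0.2324 × (1 − 0.0006779) / (1 − 0.2324) = 1.280 mg/L

1.28 mg/L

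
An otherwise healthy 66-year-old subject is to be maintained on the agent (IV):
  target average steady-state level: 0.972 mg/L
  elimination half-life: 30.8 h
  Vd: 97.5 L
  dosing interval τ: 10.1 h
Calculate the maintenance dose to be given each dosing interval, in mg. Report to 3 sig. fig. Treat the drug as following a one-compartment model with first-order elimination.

21.5 mg

k = ln2 / t½ = 0.693147 / 30.8 = 0.02250 h⁻¹
CL = k × Vd = 0.02250 × 97.5 = 2.194 L/h
At steady state, Dose/τ = Css × CL.
Dose = Css × CL × τ = 0.972 × 2.194 × 10.1 = 21.54 mg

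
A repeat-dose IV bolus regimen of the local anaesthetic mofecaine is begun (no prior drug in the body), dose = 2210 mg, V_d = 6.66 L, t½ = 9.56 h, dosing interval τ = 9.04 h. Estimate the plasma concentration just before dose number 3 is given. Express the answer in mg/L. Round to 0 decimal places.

262 mg/L

C₀ per dose = Dose / Vd = 2210 / 6.66 = 331.8 mg/L
k = ln2 / t½ = 0.693147 / 9.56 = 0.07250 h⁻¹
Fraction remaining after one interval: r = e^(−kτ) = e^(−0.07250 × 9.04) = 0.5192
Before dose 3, 2 doses have been given (aged 1τ, 2τ).
C_trough = C₀ × (r + r²) = 331.8 × (0.5192 + 0.2696) = 261.7 mg/L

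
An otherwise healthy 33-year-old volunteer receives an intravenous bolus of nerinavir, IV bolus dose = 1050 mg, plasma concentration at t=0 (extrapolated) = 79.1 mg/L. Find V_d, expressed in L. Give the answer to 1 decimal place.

Vd = Dose / C₀ = 1050 / 79.1 = 13.27 L

13.3 L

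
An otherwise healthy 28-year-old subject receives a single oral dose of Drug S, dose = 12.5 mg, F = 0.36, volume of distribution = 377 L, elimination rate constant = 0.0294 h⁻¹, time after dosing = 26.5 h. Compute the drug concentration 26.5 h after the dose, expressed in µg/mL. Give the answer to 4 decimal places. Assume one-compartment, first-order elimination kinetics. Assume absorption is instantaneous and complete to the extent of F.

0.0055 µg/mL

Amount reaching circulation = F × Dose = 0.36 × 12.50 = 4.500 mg
C₀ = F·Dose / Vd = 4.500 / 377 = 0.01194 mg/L
C = C₀ · e^(−k·t) = 0.01194 × e^(−0.02940 × 26.5)
  = 0.01194 × 0.4588 = 0.005478 mg/L
(0.005478 mg/L = 0.005478 µg/mL)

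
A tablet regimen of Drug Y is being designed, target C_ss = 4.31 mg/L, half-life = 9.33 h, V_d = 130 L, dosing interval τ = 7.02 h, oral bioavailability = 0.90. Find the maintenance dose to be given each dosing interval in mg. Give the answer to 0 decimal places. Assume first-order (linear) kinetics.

k = ln2 / t½ = 0.693147 / 9.33 = 0.07429 h⁻¹
CL = k × Vd = 0.07429 × 130 = 9.658 L/h
At steady state, F × (Dose/τ) = Css × CL.
Dose = Css × CL × τ / F = 4.31 × 9.658 × 7.02 / 0.90 = 324.7 mg

325 mg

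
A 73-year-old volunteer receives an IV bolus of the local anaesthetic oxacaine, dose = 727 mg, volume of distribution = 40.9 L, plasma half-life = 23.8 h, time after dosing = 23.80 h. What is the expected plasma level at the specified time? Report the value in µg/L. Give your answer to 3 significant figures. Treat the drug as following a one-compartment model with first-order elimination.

8890 µg/L

C₀ = Dose / Vd = 727.0 / 40.9 = 17.78 mg/L
k = ln2 / t½ = 0.693147 / 23.8 = 0.02912 h⁻¹
t / t½ = 23.80 / 23.8 = 1 half-lives
C = C₀ × (1/2)^1 = 17.78 × 0.5000 = 8.890 mg/L
Convert: 8.890 mg/L × 1000 = 8890 µg/L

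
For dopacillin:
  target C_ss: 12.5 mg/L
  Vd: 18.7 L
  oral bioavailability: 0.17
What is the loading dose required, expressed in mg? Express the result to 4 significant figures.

1375 mg

LD = Css × Vd / F = 12.5 × 18.7 / 0.17 = 1375 mg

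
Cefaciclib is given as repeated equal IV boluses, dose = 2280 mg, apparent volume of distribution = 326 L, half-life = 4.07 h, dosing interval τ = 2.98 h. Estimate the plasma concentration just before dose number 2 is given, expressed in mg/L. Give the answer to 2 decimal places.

C₀ per dose = Dose / Vd = 2280 / 326 = 6.994 mg/L
k = ln2 / t½ = 0.693147 / 4.07 = 0.1703 h⁻¹
Fraction remaining after one interval: r = e^(−kτ) = e^(−0.1703 × 2.98) = 0.6020
Before dose 2, 1 dose has been given (aged 1τ).
C_trough = C₀ × r = 6.994 × 0.6020 = 4.210 mg/L

4.21 mg/L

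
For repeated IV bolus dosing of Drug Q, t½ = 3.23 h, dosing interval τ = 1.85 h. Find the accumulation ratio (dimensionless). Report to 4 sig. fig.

k = ln2 / t½ = 0.693147 / 3.23 = 0.2146 h⁻¹
e^(−kτ) = e^(−0.2146 × 1.85) = 0.6723
Accumulation ratio R = 1 / (1 − e^(−kτ)) = 1 / (1 − 0.6723) = 3.052

3.052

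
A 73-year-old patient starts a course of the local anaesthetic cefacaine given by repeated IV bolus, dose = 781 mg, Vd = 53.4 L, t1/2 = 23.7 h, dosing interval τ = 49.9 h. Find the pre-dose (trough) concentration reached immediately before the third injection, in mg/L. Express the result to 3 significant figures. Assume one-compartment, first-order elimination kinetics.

4.19 mg/L

C₀ per dose = Dose / Vd = 781 / 53.4 = 14.63 mg/L
k = ln2 / t½ = 0.693147 / 23.7 = 0.02925 h⁻¹
Fraction remaining after one interval: r = e^(−kτ) = e^(−0.02925 × 49.9) = 0.2323
Before dose 3, 2 doses have been given (aged 1τ, 2τ).
C_trough = C₀ × (r + r²) = 14.63 × (0.2323 + 0.05396) = 4.188 mg/L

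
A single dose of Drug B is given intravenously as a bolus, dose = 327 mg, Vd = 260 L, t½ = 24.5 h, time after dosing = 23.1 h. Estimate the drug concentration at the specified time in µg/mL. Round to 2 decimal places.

0.65 µg/mL

C₀ = Dose / Vd = 327.0 / 260 = 1.258 mg/L
k = ln2 / t½ = 0.693147 / 24.5 = 0.02829 h⁻¹
C = C₀ · e^(−k·t) = 1.258 × e^(−0.02829 × 23.1)
  = 1.258 × 0.5202 = 0.6544 mg/L
(0.6544 mg/L = 0.6544 µg/mL)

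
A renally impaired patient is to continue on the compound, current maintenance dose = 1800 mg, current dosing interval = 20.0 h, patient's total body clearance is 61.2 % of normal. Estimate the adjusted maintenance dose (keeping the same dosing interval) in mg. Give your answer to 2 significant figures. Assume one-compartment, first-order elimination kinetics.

To keep the same average steady-state level, dosing rate must scale with clearance.
CL ratio = 61.2 / 100 = 0.6120
New dose (same interval) = 1800 × 0.6120 = 1102 mg

1100 mg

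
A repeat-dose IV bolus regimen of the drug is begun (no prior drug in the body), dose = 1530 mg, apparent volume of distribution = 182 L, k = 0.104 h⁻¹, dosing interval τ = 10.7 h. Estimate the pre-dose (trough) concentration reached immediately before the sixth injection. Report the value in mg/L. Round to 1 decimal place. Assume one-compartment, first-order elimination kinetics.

C₀ per dose = Dose / Vd = 1530 / 182 = 8.407 mg/L
Fraction remaining after one interval: r = e^(−kτ) = e^(−0.1040 × 10.7) = 0.3286
Before dose 6, 5 doses have been given (aged 1τ, 2τ, 3τ, 4τ, 5τ).
C_trough = C₀ × (r + r² + … + r^5) = C₀ × r(1−r^5)/(1−r)
        = 8.407 × 0.3286 × (1 − 0.003831) / (1 − 0.3286) = 4.099 mg/L

4.1 mg/L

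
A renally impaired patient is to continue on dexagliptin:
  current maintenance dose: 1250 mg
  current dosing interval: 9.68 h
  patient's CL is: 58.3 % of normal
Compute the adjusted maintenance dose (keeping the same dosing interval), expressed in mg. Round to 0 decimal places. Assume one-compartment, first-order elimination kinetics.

To keep the same average steady-state level, dosing rate must scale with clearance.
CL ratio = 58.3 / 100 = 0.5830
New dose (same interval) = 1250 × 0.5830 = 728.8 mg

729 mg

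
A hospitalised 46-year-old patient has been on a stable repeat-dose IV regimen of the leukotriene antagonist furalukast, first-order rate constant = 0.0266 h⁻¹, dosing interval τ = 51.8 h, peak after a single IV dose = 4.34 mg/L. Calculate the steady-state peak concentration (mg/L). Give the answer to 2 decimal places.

5.80 mg/L

e^(−kτ) = e^(−0.02660 × 51.8) = 0.2521
Accumulation ratio R = 1 / (1 − e^(−kτ)) = 1 / (1 − 0.2521) = 1.337
Steady-state peak = C₀ × R = 4.34 × 1.337 = 5.803 mg/L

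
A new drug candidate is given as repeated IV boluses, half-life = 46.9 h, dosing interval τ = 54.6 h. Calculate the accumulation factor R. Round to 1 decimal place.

1.8

k = ln2 / t½ = 0.693147 / 46.9 = 0.01478 h⁻¹
e^(−kτ) = e^(−0.01478 × 54.6) = 0.4462
Accumulation ratio R = 1 / (1 − e^(−kτ)) = 1 / (1 − 0.4462) = 1.806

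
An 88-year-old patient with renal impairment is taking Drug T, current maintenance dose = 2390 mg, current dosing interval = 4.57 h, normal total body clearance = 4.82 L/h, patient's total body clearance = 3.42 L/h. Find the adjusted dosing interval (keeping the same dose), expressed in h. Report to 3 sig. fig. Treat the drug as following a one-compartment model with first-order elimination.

6.44 h

To keep the same average steady-state level, dosing rate must scale with clearance.
CL ratio = 3.42 / 4.82 = 0.7095
New interval (same dose) = 4.57 / 0.7095 = 6.441 h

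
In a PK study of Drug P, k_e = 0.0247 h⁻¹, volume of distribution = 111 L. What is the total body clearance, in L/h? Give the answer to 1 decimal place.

2.7 L/h

CL = k × Vd = 0.0247 × 111 = 2.742 L/h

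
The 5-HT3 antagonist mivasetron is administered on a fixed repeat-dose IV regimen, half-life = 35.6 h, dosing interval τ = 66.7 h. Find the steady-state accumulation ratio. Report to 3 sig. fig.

k = ln2 / t½ = 0.693147 / 35.6 = 0.01947 h⁻¹
e^(−kτ) = e^(−0.01947 × 66.7) = 0.2729
Accumulation ratio R = 1 / (1 − e^(−kτ)) = 1 / (1 − 0.2729) = 1.375

1.38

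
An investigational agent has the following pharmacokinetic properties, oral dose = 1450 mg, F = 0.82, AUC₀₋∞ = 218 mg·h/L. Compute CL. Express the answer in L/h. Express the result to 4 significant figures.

CL = F·Dose / AUC = 0.82 × 1450 / 218 = 5.454 L/h

5.454 L/h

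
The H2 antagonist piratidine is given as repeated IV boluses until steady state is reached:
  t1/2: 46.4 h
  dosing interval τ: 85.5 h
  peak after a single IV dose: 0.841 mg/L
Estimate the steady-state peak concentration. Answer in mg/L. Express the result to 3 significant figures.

k = ln2 / t½ = 0.693147 / 46.4 = 0.01494 h⁻¹
e^(−kτ) = e^(−0.01494 × 85.5) = 0.2788
Accumulation ratio R = 1 / (1 − e^(−kτ)) = 1 / (1 − 0.2788) = 1.387
Steady-state peak = C₀ × R = 0.841 × 1.387 = 1.166 mg/L

1.17 mg/L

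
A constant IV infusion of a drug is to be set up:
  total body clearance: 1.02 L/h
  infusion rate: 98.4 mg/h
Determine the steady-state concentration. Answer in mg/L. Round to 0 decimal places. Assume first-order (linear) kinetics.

At steady state Css = R₀ / CL = 98.4 / 1.020 = 96.47 mg/L

96 mg/L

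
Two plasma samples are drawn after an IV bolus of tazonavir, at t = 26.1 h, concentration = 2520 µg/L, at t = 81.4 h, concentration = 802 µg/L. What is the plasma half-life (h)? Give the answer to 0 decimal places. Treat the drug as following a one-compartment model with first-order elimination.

33 h

k = ln(C₁/C₂) / (t₂ − t₁) = ln(2520/802) / (81.4 − 26.1)
  = 1.145 / 55.30 = 0.02071 h⁻¹
t½ = ln2 / k = 0.693147 / 0.02071 = 33.47 h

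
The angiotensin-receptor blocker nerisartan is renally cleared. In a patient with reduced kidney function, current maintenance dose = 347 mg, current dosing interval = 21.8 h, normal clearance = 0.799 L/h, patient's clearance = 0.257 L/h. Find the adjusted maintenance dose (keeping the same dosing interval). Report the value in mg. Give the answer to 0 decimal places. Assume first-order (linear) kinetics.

To keep the same average steady-state level, dosing rate must scale with clearance.
CL ratio = 0.257 / 0.799 = 0.3217
New dose (same interval) = 347 × 0.3217 = 111.6 mg

112 mg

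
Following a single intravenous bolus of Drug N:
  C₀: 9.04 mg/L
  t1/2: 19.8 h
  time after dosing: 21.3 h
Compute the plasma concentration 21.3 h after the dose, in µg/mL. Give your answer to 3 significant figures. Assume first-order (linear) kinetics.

4.29 µg/mL

k = ln2 / t½ = 0.693147 / 19.8 = 0.03501 h⁻¹
C = C₀ · e^(−k·t) = 9.040 × e^(−0.03501 × 21.3)
  = 9.040 × 0.4744 = 4.289 mg/L
(4.289 mg/L = 4.289 µg/mL)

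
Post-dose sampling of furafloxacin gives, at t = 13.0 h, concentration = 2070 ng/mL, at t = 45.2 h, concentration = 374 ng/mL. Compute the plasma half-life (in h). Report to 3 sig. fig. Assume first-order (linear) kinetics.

13.0 h

k = ln(C₁/C₂) / (t₂ − t₁) = ln(2070/374) / (45.2 − 13.0)
  = 1.711 / 32.20 = 0.05314 h⁻¹
t½ = ln2 / k = 0.693147 / 0.05314 = 13.04 h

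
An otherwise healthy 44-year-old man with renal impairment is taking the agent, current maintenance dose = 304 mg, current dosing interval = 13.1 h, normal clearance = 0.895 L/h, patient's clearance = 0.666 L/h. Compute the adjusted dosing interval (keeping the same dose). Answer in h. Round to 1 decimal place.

To keep the same average steady-state level, dosing rate must scale with clearance.
CL ratio = 0.666 / 0.895 = 0.7441
New interval (same dose) = 13.1 / 0.7441 = 17.61 h

17.6 h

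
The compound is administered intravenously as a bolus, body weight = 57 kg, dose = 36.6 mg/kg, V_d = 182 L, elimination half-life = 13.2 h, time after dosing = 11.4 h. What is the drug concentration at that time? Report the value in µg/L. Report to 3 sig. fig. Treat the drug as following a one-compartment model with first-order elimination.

6300 µg/L

Total dose = 36.6 × 57 = 2086 mg
C₀ = Dose / Vd = 2086 / 182 = 11.46 mg/L
k = ln2 / t½ = 0.693147 / 13.2 = 0.05251 h⁻¹
C = C₀ · e^(−k·t) = 11.46 × e^(−0.05251 × 11.4)
  = 11.46 × 0.5496 = 6.298 mg/L
Convert: 6.298 mg/L × 1000 = 6298 µg/L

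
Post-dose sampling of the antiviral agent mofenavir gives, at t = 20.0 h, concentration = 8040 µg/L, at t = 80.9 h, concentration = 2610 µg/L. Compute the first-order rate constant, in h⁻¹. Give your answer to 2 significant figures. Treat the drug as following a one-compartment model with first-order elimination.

k = ln(C₁/C₂) / (t₂ − t₁) = ln(8040/2610) / (80.9 − 20.0)
  = 1.125 / 60.90 = 0.01847 h⁻¹

0.018 h⁻¹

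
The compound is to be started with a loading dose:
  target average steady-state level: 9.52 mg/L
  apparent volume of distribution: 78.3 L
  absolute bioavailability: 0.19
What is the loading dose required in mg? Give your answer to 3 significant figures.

LD = Css × Vd / F = 9.52 × 78.3 / 0.19 = 3923 mg

3920 mg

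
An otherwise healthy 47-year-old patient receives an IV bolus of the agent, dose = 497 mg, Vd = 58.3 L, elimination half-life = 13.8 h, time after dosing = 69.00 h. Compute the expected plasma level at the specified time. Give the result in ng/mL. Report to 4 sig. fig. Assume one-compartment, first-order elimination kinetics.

266.4 ng/mL

C₀ = Dose / Vd = 497.0 / 58.3 = 8.525 mg/L
k = ln2 / t½ = 0.693147 / 13.8 = 0.05023 h⁻¹
t / t½ = 69.00 / 13.8 = 5 half-lives
C = C₀ × (1/2)^5 = 8.525 × 0.03125 = 0.2664 mg/L
Convert: 0.2664 mg/L × 1000 = 266.4 ng/mL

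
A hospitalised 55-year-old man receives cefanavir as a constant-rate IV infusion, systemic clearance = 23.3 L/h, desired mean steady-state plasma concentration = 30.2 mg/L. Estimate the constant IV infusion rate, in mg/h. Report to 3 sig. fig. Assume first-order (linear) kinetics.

704 mg/h

At steady state, infusion rate R₀ = Css × CL = 30.2 × 23.30 = 703.7 mg/h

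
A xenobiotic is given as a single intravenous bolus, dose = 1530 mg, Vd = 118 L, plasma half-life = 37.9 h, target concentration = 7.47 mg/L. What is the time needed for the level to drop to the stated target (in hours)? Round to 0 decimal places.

C₀ = Dose / Vd = 1530 / 118 = 12.97 mg/L
k = ln2 / t½ = 0.693147 / 37.9 = 0.01829 h⁻¹
t = ln(C₀ / C) / k = ln(12.97 / 7.47) / 0.01829
  = ln(1.736) / 0.01829 = 0.5516 / 0.01829 = 30.16 h

30 h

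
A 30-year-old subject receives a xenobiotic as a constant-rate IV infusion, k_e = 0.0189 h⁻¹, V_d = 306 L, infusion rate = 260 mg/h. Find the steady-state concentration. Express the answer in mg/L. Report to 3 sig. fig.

45.0 mg/L

CL = k × Vd = 0.01890 × 306 = 5.783 L/h
At steady state Css = R₀ / CL = 260 / 5.783 = 44.96 mg/L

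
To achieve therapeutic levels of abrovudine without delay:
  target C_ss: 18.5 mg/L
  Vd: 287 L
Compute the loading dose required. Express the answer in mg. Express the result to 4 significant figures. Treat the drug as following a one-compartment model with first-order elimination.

LD = Css × Vd = 18.5 × 287 = 5310 mg

5310 mg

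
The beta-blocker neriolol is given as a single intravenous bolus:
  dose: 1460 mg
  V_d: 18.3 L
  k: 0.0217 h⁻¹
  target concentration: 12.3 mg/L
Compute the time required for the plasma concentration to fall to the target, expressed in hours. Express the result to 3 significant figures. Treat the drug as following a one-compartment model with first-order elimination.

C₀ = Dose / Vd = 1460 / 18.3 = 79.78 mg/L
t = ln(C₀ / C) / k = ln(79.78 / 12.3) / 0.02170
  = ln(6.486) / 0.02170 = 1.870 / 0.02170 = 86.18 h

86.2 h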